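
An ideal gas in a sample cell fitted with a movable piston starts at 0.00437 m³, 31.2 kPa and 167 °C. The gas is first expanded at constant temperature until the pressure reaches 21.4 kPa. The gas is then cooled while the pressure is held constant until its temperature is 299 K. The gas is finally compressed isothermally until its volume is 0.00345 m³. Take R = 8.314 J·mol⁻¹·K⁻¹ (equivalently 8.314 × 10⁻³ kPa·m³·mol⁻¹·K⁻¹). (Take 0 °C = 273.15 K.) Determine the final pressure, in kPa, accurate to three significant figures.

P₄ ≈ 26.8 kPa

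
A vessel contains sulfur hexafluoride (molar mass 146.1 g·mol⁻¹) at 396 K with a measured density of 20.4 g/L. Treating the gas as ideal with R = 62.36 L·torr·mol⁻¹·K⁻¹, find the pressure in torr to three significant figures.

P ≈ 3.45e+03 torr

ρ = PM/(RT) ⇒ P = ρRT/M = (20.4 × 62.36 × 396.0) / 146.1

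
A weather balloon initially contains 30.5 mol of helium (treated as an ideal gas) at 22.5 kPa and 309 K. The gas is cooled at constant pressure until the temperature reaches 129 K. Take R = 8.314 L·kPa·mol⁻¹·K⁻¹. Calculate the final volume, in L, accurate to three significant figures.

From PV = nRT: V₁ = nRT₁/P₁ = 3482 L.
P constant ⇒ V ∝ T: P₂ = P₁; V₂ = V₁·(T₂/T₁) = 1454 L.

V₂ ≈ 1.45e+03 L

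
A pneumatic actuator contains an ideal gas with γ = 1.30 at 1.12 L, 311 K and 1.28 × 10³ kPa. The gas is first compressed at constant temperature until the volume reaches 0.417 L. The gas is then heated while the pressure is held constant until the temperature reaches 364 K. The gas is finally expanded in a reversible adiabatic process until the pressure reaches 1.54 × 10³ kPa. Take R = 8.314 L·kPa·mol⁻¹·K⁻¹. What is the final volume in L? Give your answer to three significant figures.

T constant ⇒ Boyle's law P V = const: T₂ = T₁; P₂ = P₁·(V₁/V₂) = 3438 kPa.
Isobaric, so V/T is constant: P₃ = P₂; V₃ = V₂·(T₃/T₂) = 0.4881 L.
Adiabatic (γ = 1.30), T V^(γ−1) and P V^γ constant: T₄ = T₃·(P₄/P₃)^((γ−1)/γ) = 302.4 K; V₄ = V₃·(P₃/P₄)^(1/γ) = 0.9052 L.

V₄ ≈ 0.905 L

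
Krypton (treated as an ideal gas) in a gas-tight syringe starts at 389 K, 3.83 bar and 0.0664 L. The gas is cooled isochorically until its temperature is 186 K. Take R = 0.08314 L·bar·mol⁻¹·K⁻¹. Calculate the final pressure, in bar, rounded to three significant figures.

Isochoric, so P/T is constant: V₂ = V₁; P₂ = P₁·(T₂/T₁) = 1.831 bar.

P₂ ≈ 1.83 bar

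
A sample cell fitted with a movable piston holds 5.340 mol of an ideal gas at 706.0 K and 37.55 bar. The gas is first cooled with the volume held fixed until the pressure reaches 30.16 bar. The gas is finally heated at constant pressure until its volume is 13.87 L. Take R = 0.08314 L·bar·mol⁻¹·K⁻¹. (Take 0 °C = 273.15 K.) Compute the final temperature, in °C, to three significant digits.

From PV = nRT: V₁ = nRT₁/P₁ = 8.347 L.
Isochoric, so P/T is constant: V₂ = V₁; T₂ = T₁·(P₂/P₁) = 567.1 K.
Isobaric, so V/T is constant: P₃ = P₂; T₃ = T₂·(V₃/V₂) = 942.2 K.

T₃ ≈ 669 °C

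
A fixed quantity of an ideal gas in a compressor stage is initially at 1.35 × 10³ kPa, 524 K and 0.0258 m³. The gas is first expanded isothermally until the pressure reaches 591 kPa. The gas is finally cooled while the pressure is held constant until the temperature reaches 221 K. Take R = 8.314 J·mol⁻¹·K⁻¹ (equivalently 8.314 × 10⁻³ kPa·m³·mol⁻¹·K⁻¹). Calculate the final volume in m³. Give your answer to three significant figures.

Isothermal, so P V is constant: T₂ = T₁; V₂ = V₁·(P₁/P₂) = 0.05893 m³.
Isobaric, so V/T is constant: P₃ = P₂; V₃ = V₂·(T₃/T₂) = 0.02486 m³.

V₃ ≈ 0.0249 m³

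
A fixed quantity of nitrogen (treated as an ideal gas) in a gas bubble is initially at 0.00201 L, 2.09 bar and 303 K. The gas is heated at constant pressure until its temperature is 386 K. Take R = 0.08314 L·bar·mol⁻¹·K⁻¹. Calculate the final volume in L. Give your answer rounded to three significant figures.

V₂ ≈ 0.00256 L

P constant ⇒ V ∝ T: P₂ = P₁; V₂ = V₁·(T₂/T₁) = 0.002561 L.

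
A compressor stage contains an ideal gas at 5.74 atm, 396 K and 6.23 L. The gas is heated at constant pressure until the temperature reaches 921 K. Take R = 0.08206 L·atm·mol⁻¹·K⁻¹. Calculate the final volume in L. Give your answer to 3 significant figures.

P constant ⇒ V ∝ T: P₂ = P₁; V₂ = V₁·(T₂/T₁) = 14.49 L.

V₂ ≈ 14.5 L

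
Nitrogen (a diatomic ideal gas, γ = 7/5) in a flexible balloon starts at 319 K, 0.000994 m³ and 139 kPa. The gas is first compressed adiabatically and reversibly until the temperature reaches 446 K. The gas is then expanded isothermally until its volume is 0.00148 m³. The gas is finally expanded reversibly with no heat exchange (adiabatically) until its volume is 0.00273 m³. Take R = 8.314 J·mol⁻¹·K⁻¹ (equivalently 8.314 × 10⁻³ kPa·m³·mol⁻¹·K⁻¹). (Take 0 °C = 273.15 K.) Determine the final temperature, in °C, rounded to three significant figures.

Reversible adiabatic, γ = 7/5: P₂ = P₁·(T₂/T₁)^(γ/(γ−1)) = 449.2 kPa; V₂ = V₁·(T₁/T₂)^(1/(γ−1)) = 0.0004301 m³.
Isothermal, so P V is constant: T₃ = T₂; P₃ = P₂·(V₂/V₃) = 130.5 kPa.
Adiabatic (γ = 7/5), T V^(γ−1) and P V^γ constant: T₄ = T₃·(V₃/V₄)^(γ−1) = 349.1 K; P₄ = P₃·(V₃/V₄)^γ = 55.39 kPa.

T₄ ≈ 76.0 °C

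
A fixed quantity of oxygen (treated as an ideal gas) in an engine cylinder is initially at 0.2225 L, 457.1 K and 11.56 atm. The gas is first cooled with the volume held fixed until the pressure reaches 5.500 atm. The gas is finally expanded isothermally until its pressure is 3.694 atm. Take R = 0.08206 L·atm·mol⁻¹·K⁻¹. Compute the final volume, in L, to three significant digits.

V₃ ≈ 0.331 L

Isochoric, so P/T is constant: V₂ = V₁; T₂ = T₁·(P₂/P₁) = 217.5 K.
T constant ⇒ Boyle's law P V = const: T₃ = T₂; V₃ = V₂·(P₂/P₃) = 0.3313 L.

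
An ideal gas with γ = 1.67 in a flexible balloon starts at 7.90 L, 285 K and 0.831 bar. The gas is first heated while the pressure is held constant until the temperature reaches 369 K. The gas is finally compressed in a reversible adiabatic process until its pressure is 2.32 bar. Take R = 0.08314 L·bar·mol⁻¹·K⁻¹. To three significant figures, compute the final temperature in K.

Isobaric, so V/T is constant: P₂ = P₁; V₂ = V₁·(T₂/T₁) = 10.23 L.
Reversible adiabatic, γ = 1.67: T₃ = T₂·(P₃/P₂)^((γ−1)/γ) = 557.1 K; V₃ = V₂·(P₂/P₃)^(1/γ) = 5.531 L.

T₃ ≈ 557 K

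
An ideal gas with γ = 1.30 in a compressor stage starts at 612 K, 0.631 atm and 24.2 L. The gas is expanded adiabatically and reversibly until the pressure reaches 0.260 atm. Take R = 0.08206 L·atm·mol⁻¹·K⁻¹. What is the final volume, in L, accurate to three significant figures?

V₂ ≈ 47.9 L

Adiabatic (γ = 1.30), T V^(γ−1) and P V^γ constant: T₂ = T₁·(P₂/P₁)^((γ−1)/γ) = 498.8 K; V₂ = V₁·(P₁/P₂)^(1/γ) = 47.86 L.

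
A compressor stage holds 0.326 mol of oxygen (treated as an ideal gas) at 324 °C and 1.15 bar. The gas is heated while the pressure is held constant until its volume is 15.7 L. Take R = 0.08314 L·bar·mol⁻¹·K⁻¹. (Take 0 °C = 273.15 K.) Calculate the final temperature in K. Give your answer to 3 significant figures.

Convert: T₁ = 597.1 K.
From PV = nRT: V₁ = nRT₁/P₁ = 14.07 L.
P constant ⇒ V ∝ T: P₂ = P₁; T₂ = T₁·(V₂/V₁) = 666.1 K.

T₂ ≈ 666 K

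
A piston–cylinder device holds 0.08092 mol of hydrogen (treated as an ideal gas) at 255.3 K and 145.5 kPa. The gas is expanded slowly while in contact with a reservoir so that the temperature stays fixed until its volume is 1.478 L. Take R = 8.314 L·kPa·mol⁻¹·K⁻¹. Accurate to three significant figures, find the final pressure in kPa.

P₂ ≈ 116 kPa

From PV = nRT: V₁ = nRT₁/P₁ = 1.180 L.
Isothermal, so P V is constant: T₂ = T₁; P₂ = P₁·(V₁/V₂) = 116.2 kPa.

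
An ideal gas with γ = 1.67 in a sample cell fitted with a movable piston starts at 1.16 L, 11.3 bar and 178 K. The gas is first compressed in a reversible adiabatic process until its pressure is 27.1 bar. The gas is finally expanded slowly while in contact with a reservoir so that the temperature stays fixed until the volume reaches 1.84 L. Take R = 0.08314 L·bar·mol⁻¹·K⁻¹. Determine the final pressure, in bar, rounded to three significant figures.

Reversible adiabatic, γ = 1.67: T₂ = T₁·(P₂/P₁)^((γ−1)/γ) = 252.8 K; V₂ = V₁·(P₁/P₂)^(1/γ) = 0.6870 L.
T constant ⇒ Boyle's law P V = const: T₃ = T₂; P₃ = P₂·(V₂/V₃) = 10.12 bar.

P₃ ≈ 10.1 bar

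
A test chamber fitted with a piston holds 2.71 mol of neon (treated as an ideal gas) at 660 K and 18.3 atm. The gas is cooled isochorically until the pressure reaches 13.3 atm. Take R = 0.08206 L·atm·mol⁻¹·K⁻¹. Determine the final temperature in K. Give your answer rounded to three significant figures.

From PV = nRT: V₁ = nRT₁/P₁ = 8.020 L.
Isochoric, so P/T is constant: V₂ = V₁; T₂ = T₁·(P₂/P₁) = 479.7 K.

T₂ ≈ 480 K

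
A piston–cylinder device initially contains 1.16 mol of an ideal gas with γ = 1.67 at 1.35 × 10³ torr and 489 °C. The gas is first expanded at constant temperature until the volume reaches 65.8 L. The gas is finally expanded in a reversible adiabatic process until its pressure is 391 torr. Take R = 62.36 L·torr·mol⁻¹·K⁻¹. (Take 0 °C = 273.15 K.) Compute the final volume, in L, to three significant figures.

V₃ ≈ 104 L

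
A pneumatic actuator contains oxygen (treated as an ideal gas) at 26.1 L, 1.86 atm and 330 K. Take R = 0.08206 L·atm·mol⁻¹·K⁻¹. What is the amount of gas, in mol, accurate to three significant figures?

PV = nRT ⇒ n = PV/(RT) = (1.86 × 26.1) / (0.08206 × 330)

n ≈ 1.79 mol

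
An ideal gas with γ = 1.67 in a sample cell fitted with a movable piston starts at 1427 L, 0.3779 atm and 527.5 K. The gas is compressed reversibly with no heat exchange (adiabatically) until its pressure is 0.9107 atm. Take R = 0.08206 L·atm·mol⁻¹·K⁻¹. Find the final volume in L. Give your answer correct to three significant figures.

Reversible adiabatic, γ = 1.67: T₂ = T₁·(P₂/P₁)^((γ−1)/γ) = 750.7 K; V₂ = V₁·(P₁/P₂)^(1/γ) = 842.7 L.

V₂ ≈ 843 L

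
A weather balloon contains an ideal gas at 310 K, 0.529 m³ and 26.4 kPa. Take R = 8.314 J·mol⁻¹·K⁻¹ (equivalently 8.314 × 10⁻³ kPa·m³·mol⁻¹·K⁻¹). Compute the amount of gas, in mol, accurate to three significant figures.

PV = nRT ⇒ n = PV/(RT) = (26.4 × 0.529) / (8.314 × 10⁻³ × 310)

n ≈ 5.42 mol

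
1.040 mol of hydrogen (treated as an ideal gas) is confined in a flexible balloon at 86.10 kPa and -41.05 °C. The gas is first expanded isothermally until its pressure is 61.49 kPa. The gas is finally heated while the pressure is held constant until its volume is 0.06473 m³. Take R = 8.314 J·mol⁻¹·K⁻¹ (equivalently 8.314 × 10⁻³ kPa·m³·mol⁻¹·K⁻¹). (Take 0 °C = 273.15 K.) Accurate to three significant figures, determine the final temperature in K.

T₃ ≈ 460 K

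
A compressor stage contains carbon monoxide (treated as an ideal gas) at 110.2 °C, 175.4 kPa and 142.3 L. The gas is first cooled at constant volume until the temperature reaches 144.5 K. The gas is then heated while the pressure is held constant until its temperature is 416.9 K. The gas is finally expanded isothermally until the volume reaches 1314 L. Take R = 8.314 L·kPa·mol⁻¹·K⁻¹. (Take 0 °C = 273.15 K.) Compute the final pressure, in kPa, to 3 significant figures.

Convert: T₁ = 383.3 K.
Isochoric, so P/T is constant: V₂ = V₁; P₂ = P₁·(T₂/T₁) = 66.12 kPa.
Isobaric, so V/T is constant: P₃ = P₂; V₃ = V₂·(T₃/T₂) = 410.6 L.
Isothermal, so P V is constant: T₄ = T₃; P₄ = P₃·(V₃/V₄) = 20.66 kPa.

P₄ ≈ 20.7 kPa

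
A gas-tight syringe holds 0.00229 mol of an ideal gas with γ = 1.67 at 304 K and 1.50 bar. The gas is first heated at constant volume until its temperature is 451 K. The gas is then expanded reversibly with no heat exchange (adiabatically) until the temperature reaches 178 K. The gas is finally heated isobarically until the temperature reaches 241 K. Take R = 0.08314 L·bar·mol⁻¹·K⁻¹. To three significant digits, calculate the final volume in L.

V₄ ≈ 0.209 L

From PV = nRT: V₁ = nRT₁/P₁ = 0.03859 L.
Isochoric, so P/T is constant: V₂ = V₁; P₂ = P₁·(T₂/T₁) = 2.225 bar.
Adiabatic (γ = 1.67), T V^(γ−1) and P V^γ constant: P₃ = P₂·(T₃/T₂)^(γ/(γ−1)) = 0.2193 bar; V₃ = V₂·(T₂/T₃)^(1/(γ−1)) = 0.1545 L.
Isobaric, so V/T is constant: P₄ = P₃; V₄ = V₃·(T₄/T₃) = 0.2092 L.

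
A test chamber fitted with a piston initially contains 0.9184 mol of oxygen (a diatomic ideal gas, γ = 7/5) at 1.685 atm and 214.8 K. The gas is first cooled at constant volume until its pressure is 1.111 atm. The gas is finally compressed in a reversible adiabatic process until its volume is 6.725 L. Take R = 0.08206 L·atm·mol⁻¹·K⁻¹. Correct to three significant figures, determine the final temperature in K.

T₃ ≈ 163 K

From PV = nRT: V₁ = nRT₁/P₁ = 9.607 L.
Isochoric, so P/T is constant: V₂ = V₁; T₂ = T₁·(P₂/P₁) = 141.6 K.
Adiabatic (γ = 7/5), T V^(γ−1) and P V^γ constant: T₃ = T₂·(V₂/V₃)^(γ−1) = 163.3 K; P₃ = P₂·(V₂/V₃)^γ = 1.831 atm.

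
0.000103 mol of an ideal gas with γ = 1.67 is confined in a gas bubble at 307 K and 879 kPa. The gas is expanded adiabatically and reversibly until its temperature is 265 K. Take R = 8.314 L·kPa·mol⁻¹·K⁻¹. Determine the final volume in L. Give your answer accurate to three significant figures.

V₂ ≈ 0.000373 L

From PV = nRT: V₁ = nRT₁/P₁ = 0.0002991 L.
Adiabatic (γ = 1.67), T V^(γ−1) and P V^γ constant: P₂ = P₁·(T₂/T₁)^(γ/(γ−1)) = 609.2 kPa; V₂ = V₁·(T₁/T₂)^(1/(γ−1)) = 0.0003725 L.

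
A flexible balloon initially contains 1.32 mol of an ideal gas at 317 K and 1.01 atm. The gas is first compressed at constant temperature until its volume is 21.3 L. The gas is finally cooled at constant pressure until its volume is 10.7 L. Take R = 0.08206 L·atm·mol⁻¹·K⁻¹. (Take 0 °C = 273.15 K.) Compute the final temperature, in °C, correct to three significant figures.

T₃ ≈ -114 °C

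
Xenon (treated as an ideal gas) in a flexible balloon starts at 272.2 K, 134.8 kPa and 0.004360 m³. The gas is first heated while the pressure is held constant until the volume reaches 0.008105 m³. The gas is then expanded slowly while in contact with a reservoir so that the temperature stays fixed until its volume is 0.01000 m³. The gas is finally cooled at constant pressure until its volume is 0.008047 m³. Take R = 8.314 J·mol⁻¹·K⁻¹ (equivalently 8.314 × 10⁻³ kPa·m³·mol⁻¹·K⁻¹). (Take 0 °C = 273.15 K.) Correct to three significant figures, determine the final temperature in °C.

T₄ ≈ 134 °C

P constant ⇒ V ∝ T: P₂ = P₁; T₂ = T₁·(V₂/V₁) = 506.0 K.
Isothermal, so P V is constant: T₃ = T₂; P₃ = P₂·(V₂/V₃) = 109.3 kPa.
Isobaric, so V/T is constant: P₄ = P₃; T₄ = T₃·(V₄/V₃) = 407.2 K.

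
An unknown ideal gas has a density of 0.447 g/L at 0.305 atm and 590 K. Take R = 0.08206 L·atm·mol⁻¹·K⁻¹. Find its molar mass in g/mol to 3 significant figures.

M ≈ 71.0 g/mol

ρ = PM/(RT) ⇒ M = ρRT/P = (0.447 × 0.08206 × 590.0) / 0.305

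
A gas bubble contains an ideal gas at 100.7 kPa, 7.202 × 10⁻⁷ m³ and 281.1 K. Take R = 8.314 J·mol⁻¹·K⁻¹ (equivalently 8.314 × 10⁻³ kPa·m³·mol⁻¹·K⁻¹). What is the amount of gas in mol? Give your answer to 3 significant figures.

n ≈ 3.10e-05 mol

PV = nRT ⇒ n = PV/(RT) = (100.7 × 7.202e-07) / (8.314 × 10⁻³ × 281.1)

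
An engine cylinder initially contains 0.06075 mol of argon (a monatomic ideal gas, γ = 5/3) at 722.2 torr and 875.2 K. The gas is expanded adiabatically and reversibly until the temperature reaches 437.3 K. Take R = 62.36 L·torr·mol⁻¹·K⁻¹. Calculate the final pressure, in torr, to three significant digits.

P₂ ≈ 127 torr

From PV = nRT: V₁ = nRT₁/P₁ = 4.591 L.
Reversible adiabatic, γ = 5/3: P₂ = P₁·(T₂/T₁)^(γ/(γ−1)) = 127.4 torr; V₂ = V₁·(T₁/T₂)^(1/(γ−1)) = 13.00 L.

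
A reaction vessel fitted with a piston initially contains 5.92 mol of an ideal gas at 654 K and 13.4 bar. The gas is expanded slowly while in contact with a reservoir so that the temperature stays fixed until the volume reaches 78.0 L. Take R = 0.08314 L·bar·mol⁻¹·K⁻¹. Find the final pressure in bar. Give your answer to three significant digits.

P₂ ≈ 4.13 bar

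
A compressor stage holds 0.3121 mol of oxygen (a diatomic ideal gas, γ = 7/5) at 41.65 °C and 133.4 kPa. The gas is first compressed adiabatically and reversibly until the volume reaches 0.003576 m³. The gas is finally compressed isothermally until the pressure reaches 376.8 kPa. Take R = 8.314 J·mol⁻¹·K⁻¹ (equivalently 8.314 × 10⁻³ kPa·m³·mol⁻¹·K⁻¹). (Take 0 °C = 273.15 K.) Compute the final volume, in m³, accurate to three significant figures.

V₃ ≈ 0.00269 m³

Convert: T₁ = 314.8 K.
From PV = nRT: V₁ = nRT₁/P₁ = 0.006123 m³.
Adiabatic (γ = 7/5), T V^(γ−1) and P V^γ constant: T₂ = T₁·(V₁/V₂)^(γ−1) = 390.4 K; P₂ = P₁·(V₁/V₂)^γ = 283.3 kPa.
Isothermal, so P V is constant: T₃ = T₂; V₃ = V₂·(P₂/P₃) = 0.002688 m³.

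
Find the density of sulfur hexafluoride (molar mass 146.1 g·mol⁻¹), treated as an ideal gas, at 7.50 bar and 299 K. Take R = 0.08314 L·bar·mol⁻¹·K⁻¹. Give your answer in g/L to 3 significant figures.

ρ = PM/(RT) = (7.50 × 146.1) / (0.08314 × 299.0)

ρ ≈ 44.1 g/L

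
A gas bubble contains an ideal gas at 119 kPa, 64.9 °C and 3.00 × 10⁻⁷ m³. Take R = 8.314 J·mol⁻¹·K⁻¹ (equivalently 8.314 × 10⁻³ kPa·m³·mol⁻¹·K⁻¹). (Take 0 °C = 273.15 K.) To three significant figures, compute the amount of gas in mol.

Convert: T = 338.05 K.
PV = nRT ⇒ n = PV/(RT) = (119 × 3.00e-07) / (8.314 × 10⁻³ × 338.05)

n ≈ 1.27e-05 mol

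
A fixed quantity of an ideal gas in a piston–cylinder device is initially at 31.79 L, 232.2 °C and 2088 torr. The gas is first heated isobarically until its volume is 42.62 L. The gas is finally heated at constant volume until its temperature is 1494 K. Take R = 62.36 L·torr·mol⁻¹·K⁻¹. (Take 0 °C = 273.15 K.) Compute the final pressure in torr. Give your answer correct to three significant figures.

P₃ ≈ 4.60e+03 torr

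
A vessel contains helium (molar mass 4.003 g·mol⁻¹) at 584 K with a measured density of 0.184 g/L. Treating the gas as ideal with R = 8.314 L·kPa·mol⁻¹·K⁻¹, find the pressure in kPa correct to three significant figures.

ρ = PM/(RT) ⇒ P = ρRT/M = (0.184 × 8.314 × 584.0) / 4.003

P ≈ 223 kPa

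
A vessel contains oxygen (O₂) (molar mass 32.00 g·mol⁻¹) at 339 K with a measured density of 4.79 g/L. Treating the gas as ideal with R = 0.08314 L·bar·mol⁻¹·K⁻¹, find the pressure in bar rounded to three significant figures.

ρ = PM/(RT) ⇒ P = ρRT/M = (4.79 × 0.08314 × 339.0) / 32.00

P ≈ 4.22 bar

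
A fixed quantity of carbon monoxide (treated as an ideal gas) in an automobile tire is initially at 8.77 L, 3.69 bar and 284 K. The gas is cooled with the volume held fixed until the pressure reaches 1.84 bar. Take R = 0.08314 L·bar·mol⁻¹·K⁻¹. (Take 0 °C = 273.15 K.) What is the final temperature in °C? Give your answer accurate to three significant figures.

T₂ ≈ -132 °C

V constant ⇒ P ∝ T: V₂ = V₁; T₂ = T₁·(P₂/P₁) = 141.6 K.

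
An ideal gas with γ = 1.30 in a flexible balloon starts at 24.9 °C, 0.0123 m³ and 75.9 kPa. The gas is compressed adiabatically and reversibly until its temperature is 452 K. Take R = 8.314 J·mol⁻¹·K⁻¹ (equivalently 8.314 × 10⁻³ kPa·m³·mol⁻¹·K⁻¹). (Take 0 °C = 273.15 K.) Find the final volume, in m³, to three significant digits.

V₂ ≈ 0.00307 m³

Convert: T₁ = 298.0 K.
Reversible adiabatic, γ = 1.30: P₂ = P₁·(T₂/T₁)^(γ/(γ−1)) = 461.2 kPa; V₂ = V₁·(T₁/T₂)^(1/(γ−1)) = 0.003070 m³.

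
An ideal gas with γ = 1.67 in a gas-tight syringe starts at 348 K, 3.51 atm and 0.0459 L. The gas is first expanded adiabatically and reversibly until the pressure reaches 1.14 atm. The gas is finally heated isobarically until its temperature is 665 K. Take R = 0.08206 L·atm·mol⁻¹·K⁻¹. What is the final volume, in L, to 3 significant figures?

Adiabatic (γ = 1.67), T V^(γ−1) and P V^γ constant: T₂ = T₁·(P₂/P₁)^((γ−1)/γ) = 221.6 K; V₂ = V₁·(P₁/P₂)^(1/γ) = 0.09001 L.
P constant ⇒ V ∝ T: P₃ = P₂; V₃ = V₂·(T₃/T₂) = 0.2701 L.

V₃ ≈ 0.270 L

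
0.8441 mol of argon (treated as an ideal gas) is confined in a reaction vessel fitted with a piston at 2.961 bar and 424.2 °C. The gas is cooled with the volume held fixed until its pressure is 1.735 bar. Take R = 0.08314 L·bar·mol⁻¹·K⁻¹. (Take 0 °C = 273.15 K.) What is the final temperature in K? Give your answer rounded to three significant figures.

Convert: T₁ = 697.3 K.
From PV = nRT: V₁ = nRT₁/P₁ = 16.53 L.
Isochoric, so P/T is constant: V₂ = V₁; T₂ = T₁·(P₂/P₁) = 408.6 K.

T₂ ≈ 409 K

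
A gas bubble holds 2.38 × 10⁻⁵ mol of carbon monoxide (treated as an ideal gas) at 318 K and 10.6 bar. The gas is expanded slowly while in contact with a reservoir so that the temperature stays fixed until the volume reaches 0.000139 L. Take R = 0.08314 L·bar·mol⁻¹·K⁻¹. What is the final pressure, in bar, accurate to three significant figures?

P₂ ≈ 4.53 bar

From PV = nRT: V₁ = nRT₁/P₁ = 5.936e-05 L.
T constant ⇒ Boyle's law P V = const: T₂ = T₁; P₂ = P₁·(V₁/V₂) = 4.527 bar.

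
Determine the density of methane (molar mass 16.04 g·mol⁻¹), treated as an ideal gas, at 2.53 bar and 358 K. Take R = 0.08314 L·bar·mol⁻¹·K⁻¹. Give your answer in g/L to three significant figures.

ρ ≈ 1.36 g/L

ρ = PM/(RT) = (2.53 × 16.04) / (0.08314 × 358.0)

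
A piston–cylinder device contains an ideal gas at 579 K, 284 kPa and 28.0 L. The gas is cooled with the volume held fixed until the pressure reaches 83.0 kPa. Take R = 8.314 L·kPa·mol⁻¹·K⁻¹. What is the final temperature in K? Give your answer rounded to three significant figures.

T₂ ≈ 169 K

V constant ⇒ P ∝ T: V₂ = V₁; T₂ = T₁·(P₂/P₁) = 169.2 K.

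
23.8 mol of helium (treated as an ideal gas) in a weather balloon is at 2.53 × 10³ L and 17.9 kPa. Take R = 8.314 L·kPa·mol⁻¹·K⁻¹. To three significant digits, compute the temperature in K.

T ≈ 229 K

PV = nRT ⇒ T = PV/(nR) = (17.9 × 2.53e+03) / (23.8 × 8.314)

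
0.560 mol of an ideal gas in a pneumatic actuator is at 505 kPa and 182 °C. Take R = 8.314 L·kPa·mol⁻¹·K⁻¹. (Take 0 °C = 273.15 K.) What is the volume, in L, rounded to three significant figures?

V ≈ 4.20 L

Convert: T = 455.15 K.
PV = nRT ⇒ V = nRT/P = (0.560 × 8.314 × 455.15) / 505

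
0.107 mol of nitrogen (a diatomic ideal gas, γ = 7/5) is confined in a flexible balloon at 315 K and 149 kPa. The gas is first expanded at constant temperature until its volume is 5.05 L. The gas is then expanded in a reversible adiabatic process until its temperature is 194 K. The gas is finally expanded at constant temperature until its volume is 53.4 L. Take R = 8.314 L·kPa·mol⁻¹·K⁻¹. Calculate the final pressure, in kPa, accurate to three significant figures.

P₄ ≈ 3.23 kPa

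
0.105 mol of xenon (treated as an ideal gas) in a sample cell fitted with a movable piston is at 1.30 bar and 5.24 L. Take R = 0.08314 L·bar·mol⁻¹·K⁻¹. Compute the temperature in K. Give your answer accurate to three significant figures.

T ≈ 780 K

PV = nRT ⇒ T = PV/(nR) = (1.30 × 5.24) / (0.105 × 0.08314)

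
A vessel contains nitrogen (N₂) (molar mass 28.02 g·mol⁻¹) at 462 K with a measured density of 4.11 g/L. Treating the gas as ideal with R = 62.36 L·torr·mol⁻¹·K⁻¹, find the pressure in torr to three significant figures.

ρ = PM/(RT) ⇒ P = ρRT/M = (4.11 × 62.36 × 462.0) / 28.02

P ≈ 4.23e+03 torr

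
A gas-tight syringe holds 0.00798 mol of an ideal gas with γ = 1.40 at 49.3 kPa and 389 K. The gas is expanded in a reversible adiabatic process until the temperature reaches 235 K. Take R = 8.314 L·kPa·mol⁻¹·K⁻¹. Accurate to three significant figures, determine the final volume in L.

From PV = nRT: V₁ = nRT₁/P₁ = 0.5235 L.
Reversible adiabatic, γ = 1.40: P₂ = P₁·(T₂/T₁)^(γ/(γ−1)) = 8.448 kPa; V₂ = V₁·(T₁/T₂)^(1/(γ−1)) = 1.846 L.

V₂ ≈ 1.85 L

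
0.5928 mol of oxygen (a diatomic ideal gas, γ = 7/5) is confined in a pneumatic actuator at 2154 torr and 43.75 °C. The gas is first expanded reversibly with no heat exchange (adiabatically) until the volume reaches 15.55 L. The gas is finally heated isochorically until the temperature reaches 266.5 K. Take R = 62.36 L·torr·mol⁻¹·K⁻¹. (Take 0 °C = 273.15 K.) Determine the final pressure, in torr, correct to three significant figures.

P₃ ≈ 634 torr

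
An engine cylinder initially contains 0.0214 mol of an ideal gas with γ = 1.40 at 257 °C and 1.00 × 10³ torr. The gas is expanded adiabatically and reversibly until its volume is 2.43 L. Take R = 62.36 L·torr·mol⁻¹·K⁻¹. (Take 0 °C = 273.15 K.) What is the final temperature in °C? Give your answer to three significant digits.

T₂ ≈ 50.5 °C

Convert: T₁ = 530.1 K.
From PV = nRT: V₁ = nRT₁/P₁ = 0.7075 L.
Adiabatic (γ = 1.40), T V^(γ−1) and P V^γ constant: T₂ = T₁·(V₁/V₂)^(γ−1) = 323.6 K; P₂ = P₁·(V₁/V₂)^γ = 177.7 torr.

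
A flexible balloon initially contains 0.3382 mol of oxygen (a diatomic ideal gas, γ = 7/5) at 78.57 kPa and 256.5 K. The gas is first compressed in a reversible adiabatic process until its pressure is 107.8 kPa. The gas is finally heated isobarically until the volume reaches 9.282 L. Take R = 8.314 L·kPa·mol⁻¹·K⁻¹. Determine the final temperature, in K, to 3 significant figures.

From PV = nRT: V₁ = nRT₁/P₁ = 9.179 L.
Reversible adiabatic, γ = 7/5: T₂ = T₁·(P₂/P₁)^((γ−1)/γ) = 280.8 K; V₂ = V₁·(P₁/P₂)^(1/γ) = 7.323 L.
Isobaric, so V/T is constant: P₃ = P₂; T₃ = T₂·(V₃/V₂) = 355.9 K.

T₃ ≈ 356 K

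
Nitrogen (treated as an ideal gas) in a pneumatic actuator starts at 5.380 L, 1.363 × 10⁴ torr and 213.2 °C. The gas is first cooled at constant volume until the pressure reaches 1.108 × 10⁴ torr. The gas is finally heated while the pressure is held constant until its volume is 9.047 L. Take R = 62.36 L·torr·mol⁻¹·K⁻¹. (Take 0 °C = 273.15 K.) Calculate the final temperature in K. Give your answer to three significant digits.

T₃ ≈ 665 K

Convert: T₁ = 486.3 K.
V constant ⇒ P ∝ T: V₂ = V₁; T₂ = T₁·(P₂/P₁) = 395.4 K.
Isobaric, so V/T is constant: P₃ = P₂; T₃ = T₂·(V₃/V₂) = 664.8 K.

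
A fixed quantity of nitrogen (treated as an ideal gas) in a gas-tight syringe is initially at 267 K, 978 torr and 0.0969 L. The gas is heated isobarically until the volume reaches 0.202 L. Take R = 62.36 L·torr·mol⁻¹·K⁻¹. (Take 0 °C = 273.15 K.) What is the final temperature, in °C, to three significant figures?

T₂ ≈ 283 °C

P constant ⇒ V ∝ T: P₂ = P₁; T₂ = T₁·(V₂/V₁) = 556.6 K.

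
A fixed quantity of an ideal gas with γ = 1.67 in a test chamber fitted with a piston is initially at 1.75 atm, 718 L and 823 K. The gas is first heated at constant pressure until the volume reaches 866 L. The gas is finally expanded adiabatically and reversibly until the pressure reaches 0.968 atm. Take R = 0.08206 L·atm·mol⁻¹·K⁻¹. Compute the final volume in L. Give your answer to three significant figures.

V₃ ≈ 1.23e+03 L

Isobaric, so V/T is constant: P₂ = P₁; T₂ = T₁·(V₂/V₁) = 992.6 K.
Reversible adiabatic, γ = 1.67: T₃ = T₂·(P₃/P₂)^((γ−1)/γ) = 782.7 K; V₃ = V₂·(P₂/P₃)^(1/γ) = 1235 L.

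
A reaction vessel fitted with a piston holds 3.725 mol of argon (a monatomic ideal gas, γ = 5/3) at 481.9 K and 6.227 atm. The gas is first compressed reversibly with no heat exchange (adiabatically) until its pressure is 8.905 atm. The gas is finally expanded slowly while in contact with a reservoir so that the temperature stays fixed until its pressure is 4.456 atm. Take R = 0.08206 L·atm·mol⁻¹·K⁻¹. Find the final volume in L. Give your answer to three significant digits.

From PV = nRT: V₁ = nRT₁/P₁ = 23.66 L.
Adiabatic (γ = 5/3), T V^(γ−1) and P V^γ constant: T₂ = T₁·(P₂/P₁)^((γ−1)/γ) = 556.0 K; V₂ = V₁·(P₁/P₂)^(1/γ) = 19.09 L.
T constant ⇒ Boyle's law P V = const: T₃ = T₂; V₃ = V₂·(P₂/P₃) = 38.14 L.

V₃ ≈ 38.1 L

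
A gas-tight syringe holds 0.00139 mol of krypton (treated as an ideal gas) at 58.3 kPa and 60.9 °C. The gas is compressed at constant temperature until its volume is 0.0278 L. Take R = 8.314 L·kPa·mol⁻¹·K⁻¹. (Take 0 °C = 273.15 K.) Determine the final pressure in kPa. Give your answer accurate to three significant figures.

Convert: T₁ = 334.0 K.
From PV = nRT: V₁ = nRT₁/P₁ = 0.06622 L.
T constant ⇒ Boyle's law P V = const: T₂ = T₁; P₂ = P₁·(V₁/V₂) = 138.9 kPa.

P₂ ≈ 139 kPa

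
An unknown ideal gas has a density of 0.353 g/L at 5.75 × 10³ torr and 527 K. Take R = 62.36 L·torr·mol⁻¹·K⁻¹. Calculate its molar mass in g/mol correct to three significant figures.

M ≈ 2.02 g/mol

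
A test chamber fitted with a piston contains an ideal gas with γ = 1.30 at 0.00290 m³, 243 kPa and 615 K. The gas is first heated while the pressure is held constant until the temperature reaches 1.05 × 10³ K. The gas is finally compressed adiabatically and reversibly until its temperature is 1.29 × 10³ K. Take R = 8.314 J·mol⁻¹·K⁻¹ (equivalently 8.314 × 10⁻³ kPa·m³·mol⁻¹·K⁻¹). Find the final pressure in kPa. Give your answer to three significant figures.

P₃ ≈ 593 kPa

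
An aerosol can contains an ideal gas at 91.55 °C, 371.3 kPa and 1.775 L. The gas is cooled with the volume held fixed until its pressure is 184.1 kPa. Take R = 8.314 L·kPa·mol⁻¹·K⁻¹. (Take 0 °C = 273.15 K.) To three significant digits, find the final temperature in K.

T₂ ≈ 181 K

Convert: T₁ = 364.7 K.
Isochoric, so P/T is constant: V₂ = V₁; T₂ = T₁·(P₂/P₁) = 180.8 K.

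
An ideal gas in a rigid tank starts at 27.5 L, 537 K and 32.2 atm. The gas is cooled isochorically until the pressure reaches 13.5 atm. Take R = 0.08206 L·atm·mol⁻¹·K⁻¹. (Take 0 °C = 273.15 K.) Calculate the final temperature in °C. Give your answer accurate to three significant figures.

T₂ ≈ -48.0 °C

Isochoric, so P/T is constant: V₂ = V₁; T₂ = T₁·(P₂/P₁) = 225.1 K.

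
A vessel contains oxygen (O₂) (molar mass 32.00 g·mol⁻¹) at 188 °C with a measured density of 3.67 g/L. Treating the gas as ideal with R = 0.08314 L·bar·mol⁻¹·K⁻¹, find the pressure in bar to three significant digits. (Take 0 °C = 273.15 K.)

P ≈ 4.40 bar

ρ = PM/(RT) ⇒ P = ρRT/M = (3.67 × 0.08314 × 461.1) / 32.00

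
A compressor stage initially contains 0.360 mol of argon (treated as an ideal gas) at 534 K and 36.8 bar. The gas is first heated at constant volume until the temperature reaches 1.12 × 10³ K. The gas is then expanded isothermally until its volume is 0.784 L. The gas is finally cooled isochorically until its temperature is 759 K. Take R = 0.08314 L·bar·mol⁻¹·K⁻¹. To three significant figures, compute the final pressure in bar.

P₄ ≈ 29.0 bar

From PV = nRT: V₁ = nRT₁/P₁ = 0.4343 L.
V constant ⇒ P ∝ T: V₂ = V₁; P₂ = P₁·(T₂/T₁) = 77.18 bar.
Isothermal, so P V is constant: T₃ = T₂; P₃ = P₂·(V₂/V₃) = 42.76 bar.
V constant ⇒ P ∝ T: V₄ = V₃; P₄ = P₃·(T₄/T₃) = 28.98 bar.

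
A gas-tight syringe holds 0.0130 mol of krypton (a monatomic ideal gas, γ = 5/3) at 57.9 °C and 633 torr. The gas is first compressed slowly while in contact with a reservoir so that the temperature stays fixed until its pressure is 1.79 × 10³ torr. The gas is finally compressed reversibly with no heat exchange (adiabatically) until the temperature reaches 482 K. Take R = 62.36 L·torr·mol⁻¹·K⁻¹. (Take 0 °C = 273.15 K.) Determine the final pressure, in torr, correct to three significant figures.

P₃ ≈ 4.58e+03 torr

Convert: T₁ = 331.0 K.
From PV = nRT: V₁ = nRT₁/P₁ = 0.4240 L.
T constant ⇒ Boyle's law P V = const: T₂ = T₁; V₂ = V₁·(P₁/P₂) = 0.1499 L.
Adiabatic (γ = 5/3), T V^(γ−1) and P V^γ constant: P₃ = P₂·(T₃/T₂)^(γ/(γ−1)) = 4579 torr; V₃ = V₂·(T₂/T₃)^(1/(γ−1)) = 0.08534 L.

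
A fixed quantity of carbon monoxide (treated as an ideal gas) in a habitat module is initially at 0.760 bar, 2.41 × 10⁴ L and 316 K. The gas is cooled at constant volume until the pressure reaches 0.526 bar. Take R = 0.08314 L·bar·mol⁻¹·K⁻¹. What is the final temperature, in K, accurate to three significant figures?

T₂ ≈ 219 K

V constant ⇒ P ∝ T: V₂ = V₁; T₂ = T₁·(P₂/P₁) = 218.7 K.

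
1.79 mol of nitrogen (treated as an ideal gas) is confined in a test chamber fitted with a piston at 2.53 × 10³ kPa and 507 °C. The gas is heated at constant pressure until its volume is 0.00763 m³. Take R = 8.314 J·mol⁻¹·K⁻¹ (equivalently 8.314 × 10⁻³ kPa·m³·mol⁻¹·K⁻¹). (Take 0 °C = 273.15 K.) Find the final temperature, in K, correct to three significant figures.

T₂ ≈ 1.30e+03 K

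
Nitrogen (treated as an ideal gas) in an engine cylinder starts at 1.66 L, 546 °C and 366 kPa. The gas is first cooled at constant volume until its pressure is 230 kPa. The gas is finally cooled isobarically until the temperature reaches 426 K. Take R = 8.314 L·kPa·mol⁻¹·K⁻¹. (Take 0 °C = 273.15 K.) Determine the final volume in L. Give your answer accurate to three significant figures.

V₃ ≈ 1.37 L

Convert: T₁ = 819.1 K.
V constant ⇒ P ∝ T: V₂ = V₁; T₂ = T₁·(P₂/P₁) = 514.8 K.
Isobaric, so V/T is constant: P₃ = P₂; V₃ = V₂·(T₃/T₂) = 1.374 L.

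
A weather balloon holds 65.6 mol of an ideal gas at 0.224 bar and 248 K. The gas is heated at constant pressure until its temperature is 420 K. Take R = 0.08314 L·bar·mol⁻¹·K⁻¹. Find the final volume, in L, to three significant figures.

V₂ ≈ 1.02e+04 L

From PV = nRT: V₁ = nRT₁/P₁ = 6038 L.
Isobaric, so V/T is constant: P₂ = P₁; V₂ = V₁·(T₂/T₁) = 1.023e+04 L.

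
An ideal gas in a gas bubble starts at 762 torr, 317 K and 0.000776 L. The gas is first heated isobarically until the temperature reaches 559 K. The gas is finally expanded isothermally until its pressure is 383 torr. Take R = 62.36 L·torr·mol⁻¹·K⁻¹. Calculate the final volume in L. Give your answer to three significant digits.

P constant ⇒ V ∝ T: P₂ = P₁; V₂ = V₁·(T₂/T₁) = 0.001368 L.
Isothermal, so P V is constant: T₃ = T₂; V₃ = V₂·(P₂/P₃) = 0.002723 L.

V₃ ≈ 0.00272 L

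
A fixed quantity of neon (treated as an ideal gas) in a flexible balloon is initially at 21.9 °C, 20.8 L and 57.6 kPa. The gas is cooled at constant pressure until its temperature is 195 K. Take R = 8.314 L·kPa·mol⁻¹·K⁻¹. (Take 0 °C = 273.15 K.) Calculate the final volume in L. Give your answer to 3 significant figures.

Convert: T₁ = 295.0 K.
Isobaric, so V/T is constant: P₂ = P₁; V₂ = V₁·(T₂/T₁) = 13.75 L.

V₂ ≈ 13.7 L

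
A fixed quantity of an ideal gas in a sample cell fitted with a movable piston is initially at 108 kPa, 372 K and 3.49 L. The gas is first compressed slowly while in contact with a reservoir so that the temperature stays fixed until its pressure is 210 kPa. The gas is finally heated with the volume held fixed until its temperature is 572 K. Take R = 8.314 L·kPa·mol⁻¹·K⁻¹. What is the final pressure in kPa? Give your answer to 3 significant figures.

P₃ ≈ 323 kPa

Isothermal, so P V is constant: T₂ = T₁; V₂ = V₁·(P₁/P₂) = 1.795 L.
Isochoric, so P/T is constant: V₃ = V₂; P₃ = P₂·(T₃/T₂) = 322.9 kPa.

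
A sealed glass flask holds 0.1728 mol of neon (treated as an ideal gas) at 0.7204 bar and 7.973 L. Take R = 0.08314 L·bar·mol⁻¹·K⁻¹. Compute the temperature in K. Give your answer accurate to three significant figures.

T ≈ 400 K

PV = nRT ⇒ T = PV/(nR) = (0.7204 × 7.973) / (0.1728 × 0.08314)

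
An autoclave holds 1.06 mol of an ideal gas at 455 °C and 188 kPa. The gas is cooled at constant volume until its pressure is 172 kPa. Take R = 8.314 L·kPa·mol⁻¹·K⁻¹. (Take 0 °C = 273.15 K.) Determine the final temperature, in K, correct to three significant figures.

T₂ ≈ 666 K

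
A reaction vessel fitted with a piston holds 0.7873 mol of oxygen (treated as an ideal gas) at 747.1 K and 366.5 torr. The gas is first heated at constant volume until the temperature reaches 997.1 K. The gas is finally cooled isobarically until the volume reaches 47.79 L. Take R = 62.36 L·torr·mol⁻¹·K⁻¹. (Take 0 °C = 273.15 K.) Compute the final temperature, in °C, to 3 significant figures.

From PV = nRT: V₁ = nRT₁/P₁ = 100.1 L.
V constant ⇒ P ∝ T: V₂ = V₁; P₂ = P₁·(T₂/T₁) = 489.1 torr.
P constant ⇒ V ∝ T: P₃ = P₂; T₃ = T₂·(V₃/V₂) = 476.1 K.

T₃ ≈ 203 °C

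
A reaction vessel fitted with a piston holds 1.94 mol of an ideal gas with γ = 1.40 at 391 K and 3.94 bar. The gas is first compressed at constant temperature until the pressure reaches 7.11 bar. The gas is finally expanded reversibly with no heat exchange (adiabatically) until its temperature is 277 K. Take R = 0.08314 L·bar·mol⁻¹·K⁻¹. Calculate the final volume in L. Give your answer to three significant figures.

V₃ ≈ 21.0 L

From PV = nRT: V₁ = nRT₁/P₁ = 16.01 L.
Isothermal, so P V is constant: T₂ = T₁; V₂ = V₁·(P₁/P₂) = 8.870 L.
Adiabatic (γ = 1.40), T V^(γ−1) and P V^γ constant: P₃ = P₂·(T₃/T₂)^(γ/(γ−1)) = 2.128 bar; V₃ = V₂·(T₂/T₃)^(1/(γ−1)) = 21.00 L.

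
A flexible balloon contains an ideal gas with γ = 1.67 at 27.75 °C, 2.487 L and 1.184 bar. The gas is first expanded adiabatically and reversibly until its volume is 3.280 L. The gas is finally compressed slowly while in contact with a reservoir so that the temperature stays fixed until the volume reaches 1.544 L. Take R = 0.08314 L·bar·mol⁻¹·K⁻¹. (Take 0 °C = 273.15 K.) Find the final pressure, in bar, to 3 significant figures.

Convert: T₁ = 300.9 K.
Reversible adiabatic, γ = 1.67: T₂ = T₁·(V₁/V₂)^(γ−1) = 250.0 K; P₂ = P₁·(V₁/V₂)^γ = 0.7458 bar.
Isothermal, so P V is constant: T₃ = T₂; P₃ = P₂·(V₂/V₃) = 1.584 bar.

P₃ ≈ 1.58 bar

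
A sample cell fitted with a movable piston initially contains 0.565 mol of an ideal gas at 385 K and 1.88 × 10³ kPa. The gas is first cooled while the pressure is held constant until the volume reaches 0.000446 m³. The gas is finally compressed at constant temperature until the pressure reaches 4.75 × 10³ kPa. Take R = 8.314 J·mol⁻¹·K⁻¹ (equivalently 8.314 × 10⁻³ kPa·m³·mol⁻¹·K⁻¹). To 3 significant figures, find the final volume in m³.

From PV = nRT: V₁ = nRT₁/P₁ = 0.0009620 m³.
Isobaric, so V/T is constant: P₂ = P₁; T₂ = T₁·(V₂/V₁) = 178.5 K.
Isothermal, so P V is constant: T₃ = T₂; V₃ = V₂·(P₂/P₃) = 0.0001765 m³.

V₃ ≈ 0.000177 m³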